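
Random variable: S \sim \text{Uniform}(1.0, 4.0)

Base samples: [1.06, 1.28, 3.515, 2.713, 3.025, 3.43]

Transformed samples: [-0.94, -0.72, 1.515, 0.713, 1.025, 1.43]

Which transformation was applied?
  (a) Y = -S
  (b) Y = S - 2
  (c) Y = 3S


Checking option (b) Y = S - 2:
  S = 1.06 -> Y = -0.94 ✓
  S = 1.28 -> Y = -0.72 ✓
  S = 3.515 -> Y = 1.515 ✓
All samples match this transformation.

(b) S - 2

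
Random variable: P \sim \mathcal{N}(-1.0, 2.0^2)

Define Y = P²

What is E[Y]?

E[P²] = Var(P) + (E[P])² = 4 + 1 = 5

5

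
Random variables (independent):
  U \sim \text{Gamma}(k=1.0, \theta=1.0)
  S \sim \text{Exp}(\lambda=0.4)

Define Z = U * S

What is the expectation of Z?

For independent RVs: E[XY] = E[X]*E[Y]
E[U] = 1
E[S] = 2.5
E[Z] = 1 * 2.5 = 2.5

2.5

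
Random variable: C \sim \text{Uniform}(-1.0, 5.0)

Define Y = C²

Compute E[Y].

E[C²] = Var(C) + (E[C])² = 3 + 4 = 7

7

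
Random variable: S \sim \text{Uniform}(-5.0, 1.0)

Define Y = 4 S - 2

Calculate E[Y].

For Y = 4S - 2:
E[Y] = 4 * E[S] - 2
E[S] = (-5 + 1)/2 = -2
E[Y] = 4 * (-2) - 2 = -10

-10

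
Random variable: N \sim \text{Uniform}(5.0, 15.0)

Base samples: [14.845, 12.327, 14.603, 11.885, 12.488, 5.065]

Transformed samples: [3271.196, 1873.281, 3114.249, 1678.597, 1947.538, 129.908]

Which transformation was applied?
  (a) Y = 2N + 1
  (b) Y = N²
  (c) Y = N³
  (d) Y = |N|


Checking option (c) Y = N³:
  N = 14.845 -> Y = 3271.196 ✓
  N = 12.327 -> Y = 1873.281 ✓
  N = 14.603 -> Y = 3114.249 ✓
All samples match this transformation.

(c) N³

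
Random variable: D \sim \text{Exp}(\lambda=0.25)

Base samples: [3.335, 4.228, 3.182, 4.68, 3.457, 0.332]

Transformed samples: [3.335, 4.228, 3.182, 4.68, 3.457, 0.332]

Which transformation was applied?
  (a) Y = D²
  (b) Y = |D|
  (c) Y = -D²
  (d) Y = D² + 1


Checking option (b) Y = |D|:
  D = 3.335 -> Y = 3.335 ✓
  D = 4.228 -> Y = 4.228 ✓
  D = 3.182 -> Y = 3.182 ✓
All samples match this transformation.

(b) |D|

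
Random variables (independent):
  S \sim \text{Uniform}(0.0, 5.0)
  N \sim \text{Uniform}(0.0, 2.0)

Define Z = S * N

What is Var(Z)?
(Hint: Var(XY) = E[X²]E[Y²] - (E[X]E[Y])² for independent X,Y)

Var(XY) = E[X²]E[Y²] - (E[X]E[Y])²
E[S] = 2.5, Var(S) = 2.0833333
E[N] = 1, Var(N) = 0.33333333
E[S²] = 2.0833333 + 2.5² = 8.3333333
E[N²] = 0.33333333 + 1² = 1.3333333
Var(Z) = 8.3333333*1.3333333 - (2.5*1)²
= 11.111111 - 6.25 = 4.8611111

4.8611111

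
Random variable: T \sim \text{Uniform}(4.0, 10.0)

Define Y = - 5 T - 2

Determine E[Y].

For Y = -5T - 2:
E[Y] = -5 * E[T] - 2
E[T] = (4 + 10)/2 = 7
E[Y] = -5 * 7 - 2 = -37

-37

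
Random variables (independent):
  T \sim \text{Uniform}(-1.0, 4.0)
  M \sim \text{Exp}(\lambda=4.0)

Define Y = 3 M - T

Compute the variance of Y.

For independent RVs: Var(aX + bY) = a²Var(X) + b²Var(Y)
Var(T) = 2.0833333
Var(M) = 0.0625
Var(Y) = (-1)²*2.0833333 + 3²*0.0625
= 1*2.0833333 + 9*0.0625 = 2.6458333

2.6458333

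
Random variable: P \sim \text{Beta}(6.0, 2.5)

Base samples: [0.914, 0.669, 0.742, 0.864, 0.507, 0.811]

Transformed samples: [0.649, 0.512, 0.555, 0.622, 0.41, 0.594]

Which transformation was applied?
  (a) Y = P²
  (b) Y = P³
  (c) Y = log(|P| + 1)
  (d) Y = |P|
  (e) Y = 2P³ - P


Checking option (c) Y = log(|P| + 1):
  P = 0.914 -> Y = 0.649 ✓
  P = 0.669 -> Y = 0.512 ✓
  P = 0.742 -> Y = 0.555 ✓
All samples match this transformation.

(c) log(|P| + 1)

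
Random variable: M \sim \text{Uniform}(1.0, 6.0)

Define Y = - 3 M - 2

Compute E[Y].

For Y = -3M - 2:
E[Y] = -3 * E[M] - 2
E[M] = (1 + 6)/2 = 3.5
E[Y] = -3 * 3.5 - 2 = -12.5

-12.5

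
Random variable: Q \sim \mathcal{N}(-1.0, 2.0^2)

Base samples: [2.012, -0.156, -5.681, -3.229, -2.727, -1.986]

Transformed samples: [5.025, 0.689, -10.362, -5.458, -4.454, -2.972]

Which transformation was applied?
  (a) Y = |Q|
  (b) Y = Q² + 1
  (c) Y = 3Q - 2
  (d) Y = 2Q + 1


Checking option (d) Y = 2Q + 1:
  Q = 2.012 -> Y = 5.025 ✓
  Q = -0.156 -> Y = 0.689 ✓
  Q = -5.681 -> Y = -10.362 ✓
All samples match this transformation.

(d) 2Q + 1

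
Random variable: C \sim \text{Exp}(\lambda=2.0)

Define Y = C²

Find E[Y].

E[C²] = Var(C) + (E[C])² = 0.25 + 0.25 = 0.5

0.5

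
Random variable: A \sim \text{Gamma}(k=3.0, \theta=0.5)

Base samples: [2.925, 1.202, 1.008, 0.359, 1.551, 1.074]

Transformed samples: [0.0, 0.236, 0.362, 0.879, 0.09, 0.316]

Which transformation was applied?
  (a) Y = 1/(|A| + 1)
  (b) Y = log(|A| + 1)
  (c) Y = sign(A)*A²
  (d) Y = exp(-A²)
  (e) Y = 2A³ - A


Checking option (d) Y = exp(-A²):
  A = 2.925 -> Y = 0.0 ✓
  A = 1.202 -> Y = 0.236 ✓
  A = 1.008 -> Y = 0.362 ✓
All samples match this transformation.

(d) exp(-A²)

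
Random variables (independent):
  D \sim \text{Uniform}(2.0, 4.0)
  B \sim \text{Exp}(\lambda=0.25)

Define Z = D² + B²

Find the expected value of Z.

E[Z] = E[D²] + E[B²]
E[D²] = Var(D) + E[D]² = 0.33333333 + 9 = 9.3333333
E[B²] = Var(B) + E[B]² = 16 + 16 = 32
E[Z] = 9.3333333 + 32 = 41.333333

41.333333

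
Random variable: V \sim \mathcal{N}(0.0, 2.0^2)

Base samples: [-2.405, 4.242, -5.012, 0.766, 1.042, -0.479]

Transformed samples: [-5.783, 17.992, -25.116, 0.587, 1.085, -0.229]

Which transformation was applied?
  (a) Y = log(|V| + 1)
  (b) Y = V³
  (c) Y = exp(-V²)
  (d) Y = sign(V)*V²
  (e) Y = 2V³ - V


Checking option (d) Y = sign(V)*V²:
  V = -2.405 -> Y = -5.783 ✓
  V = 4.242 -> Y = 17.992 ✓
  V = -5.012 -> Y = -25.116 ✓
All samples match this transformation.

(d) sign(V)*V²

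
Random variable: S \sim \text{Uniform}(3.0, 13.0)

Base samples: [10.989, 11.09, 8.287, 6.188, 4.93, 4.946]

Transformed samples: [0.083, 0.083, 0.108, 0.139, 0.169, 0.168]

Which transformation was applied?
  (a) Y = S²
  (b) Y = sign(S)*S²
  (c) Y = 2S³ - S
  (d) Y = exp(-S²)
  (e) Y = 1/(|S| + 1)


Checking option (e) Y = 1/(|S| + 1):
  S = 10.989 -> Y = 0.083 ✓
  S = 11.09 -> Y = 0.083 ✓
  S = 8.287 -> Y = 0.108 ✓
All samples match this transformation.

(e) 1/(|S| + 1)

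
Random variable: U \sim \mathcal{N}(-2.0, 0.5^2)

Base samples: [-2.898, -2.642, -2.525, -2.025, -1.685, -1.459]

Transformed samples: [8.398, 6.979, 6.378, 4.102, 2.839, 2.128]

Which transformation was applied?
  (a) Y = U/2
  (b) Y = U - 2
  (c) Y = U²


Checking option (c) Y = U²:
  U = -2.898 -> Y = 8.398 ✓
  U = -2.642 -> Y = 6.979 ✓
  U = -2.525 -> Y = 6.378 ✓
All samples match this transformation.

(c) U²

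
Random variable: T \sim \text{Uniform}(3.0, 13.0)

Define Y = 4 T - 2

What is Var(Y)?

For Y = aT + b: Var(Y) = a² * Var(T)
Var(T) = (13 - 3)^2/12 = 8.3333333
Var(Y) = 4² * 8.3333333 = 16 * 8.3333333 = 133.33333

133.33333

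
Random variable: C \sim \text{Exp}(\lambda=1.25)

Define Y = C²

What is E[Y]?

Using E[X²] = Var(X) + (E[X])²:
E[C] = 0.8
Var(C) = 1/1.25^2 = 0.64
E[C²] = 0.64 + 0.8² = 0.64 + 0.64 = 1.28

1.28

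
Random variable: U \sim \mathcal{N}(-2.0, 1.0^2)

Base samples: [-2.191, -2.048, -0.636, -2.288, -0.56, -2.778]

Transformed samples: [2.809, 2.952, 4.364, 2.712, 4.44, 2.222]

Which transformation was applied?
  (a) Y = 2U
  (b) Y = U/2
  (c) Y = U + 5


Checking option (c) Y = U + 5:
  U = -2.191 -> Y = 2.809 ✓
  U = -2.048 -> Y = 2.952 ✓
  U = -0.636 -> Y = 4.364 ✓
All samples match this transformation.

(c) U + 5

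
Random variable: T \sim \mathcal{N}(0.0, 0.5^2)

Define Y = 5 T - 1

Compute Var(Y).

For Y = aT + b: Var(Y) = a² * Var(T)
Var(T) = 0.5^2 = 0.25
Var(Y) = 5² * 0.25 = 25 * 0.25 = 6.25

6.25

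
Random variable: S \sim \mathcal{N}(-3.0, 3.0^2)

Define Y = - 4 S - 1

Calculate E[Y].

For Y = -4S - 1:
E[Y] = -4 * E[S] - 1
E[S] = -3.0 = -3
E[Y] = -4 * (-3) - 1 = 11

11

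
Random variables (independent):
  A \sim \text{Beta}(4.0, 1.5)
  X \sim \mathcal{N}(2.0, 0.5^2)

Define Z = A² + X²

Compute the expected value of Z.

E[Z] = E[A²] + E[X²]
E[A²] = Var(A) + E[A]² = 0.03051494 + 0.52892562 = 0.55944056
E[X²] = Var(X) + E[X]² = 0.25 + 4 = 4.25
E[Z] = 0.55944056 + 4.25 = 4.8094406

4.8094406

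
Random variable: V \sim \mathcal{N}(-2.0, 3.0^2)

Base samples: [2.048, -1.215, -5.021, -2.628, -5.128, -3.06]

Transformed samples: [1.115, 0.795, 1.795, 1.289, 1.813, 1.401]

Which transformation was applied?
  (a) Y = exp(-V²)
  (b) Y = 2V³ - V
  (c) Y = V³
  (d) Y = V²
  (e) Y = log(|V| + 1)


Checking option (e) Y = log(|V| + 1):
  V = 2.048 -> Y = 1.115 ✓
  V = -1.215 -> Y = 0.795 ✓
  V = -5.021 -> Y = 1.795 ✓
All samples match this transformation.

(e) log(|V| + 1)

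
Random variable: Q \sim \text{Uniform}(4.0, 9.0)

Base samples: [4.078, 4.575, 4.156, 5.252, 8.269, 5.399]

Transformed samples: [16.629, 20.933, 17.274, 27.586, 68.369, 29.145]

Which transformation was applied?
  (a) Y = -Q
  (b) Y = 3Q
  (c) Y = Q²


Checking option (c) Y = Q²:
  Q = 4.078 -> Y = 16.629 ✓
  Q = 4.575 -> Y = 20.933 ✓
  Q = 4.156 -> Y = 17.274 ✓
All samples match this transformation.

(c) Q²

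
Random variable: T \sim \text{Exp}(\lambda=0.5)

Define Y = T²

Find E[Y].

Using E[X²] = Var(X) + (E[X])²:
E[T] = 2
Var(T) = 1/0.5^2 = 4
E[T²] = 4 + 2² = 4 + 4 = 8

8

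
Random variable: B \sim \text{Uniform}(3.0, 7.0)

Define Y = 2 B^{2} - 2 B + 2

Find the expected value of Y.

E[Y] = 2*E[B²] - 2*E[B] + 2
E[B] = 5
E[B²] = Var(B) + (E[B])² = 1.3333333 + 25 = 26.333333
E[Y] = 2*26.333333 - 2*5 + 2 = 44.666667

44.666667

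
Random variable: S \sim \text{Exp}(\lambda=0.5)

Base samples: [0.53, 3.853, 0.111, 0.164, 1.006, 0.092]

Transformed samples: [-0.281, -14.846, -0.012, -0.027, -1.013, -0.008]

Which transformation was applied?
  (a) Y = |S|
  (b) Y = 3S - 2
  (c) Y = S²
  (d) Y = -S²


Checking option (d) Y = -S²:
  S = 0.53 -> Y = -0.281 ✓
  S = 3.853 -> Y = -14.846 ✓
  S = 0.111 -> Y = -0.012 ✓
All samples match this transformation.

(d) -S²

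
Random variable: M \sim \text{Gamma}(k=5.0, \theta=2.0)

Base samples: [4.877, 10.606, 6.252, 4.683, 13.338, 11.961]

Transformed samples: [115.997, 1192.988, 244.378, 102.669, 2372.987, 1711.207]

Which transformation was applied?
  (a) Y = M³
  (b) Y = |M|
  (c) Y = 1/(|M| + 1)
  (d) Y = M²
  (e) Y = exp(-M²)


Checking option (a) Y = M³:
  M = 4.877 -> Y = 115.997 ✓
  M = 10.606 -> Y = 1192.988 ✓
  M = 6.252 -> Y = 244.378 ✓
All samples match this transformation.

(a) M³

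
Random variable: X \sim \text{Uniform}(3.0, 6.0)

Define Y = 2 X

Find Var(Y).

For Y = aX + b: Var(Y) = a² * Var(X)
Var(X) = (6 - 3)^2/12 = 0.75
Var(Y) = 2² * 0.75 = 4 * 0.75 = 3

3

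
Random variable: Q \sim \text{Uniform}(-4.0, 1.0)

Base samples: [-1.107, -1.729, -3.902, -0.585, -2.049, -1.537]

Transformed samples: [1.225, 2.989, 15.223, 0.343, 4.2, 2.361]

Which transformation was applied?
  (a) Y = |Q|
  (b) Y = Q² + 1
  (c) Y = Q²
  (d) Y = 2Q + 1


Checking option (c) Y = Q²:
  Q = -1.107 -> Y = 1.225 ✓
  Q = -1.729 -> Y = 2.989 ✓
  Q = -3.902 -> Y = 15.223 ✓
All samples match this transformation.

(c) Q²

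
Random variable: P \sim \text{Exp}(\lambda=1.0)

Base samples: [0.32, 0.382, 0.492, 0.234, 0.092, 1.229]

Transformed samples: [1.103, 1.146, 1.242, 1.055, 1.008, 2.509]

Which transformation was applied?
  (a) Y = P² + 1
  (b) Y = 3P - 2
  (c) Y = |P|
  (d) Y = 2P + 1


Checking option (a) Y = P² + 1:
  P = 0.32 -> Y = 1.103 ✓
  P = 0.382 -> Y = 1.146 ✓
  P = 0.492 -> Y = 1.242 ✓
All samples match this transformation.

(a) P² + 1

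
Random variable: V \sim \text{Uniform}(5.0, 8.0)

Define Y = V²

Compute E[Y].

E[V²] = Var(V) + (E[V])² = 0.75 + 42.25 = 43

43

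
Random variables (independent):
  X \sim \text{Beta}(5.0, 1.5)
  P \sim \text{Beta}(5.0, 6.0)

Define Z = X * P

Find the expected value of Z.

For independent RVs: E[XY] = E[X]*E[Y]
E[X] = 0.76923077
E[P] = 0.45454545
E[Z] = 0.76923077 * 0.45454545 = 0.34965035

0.34965035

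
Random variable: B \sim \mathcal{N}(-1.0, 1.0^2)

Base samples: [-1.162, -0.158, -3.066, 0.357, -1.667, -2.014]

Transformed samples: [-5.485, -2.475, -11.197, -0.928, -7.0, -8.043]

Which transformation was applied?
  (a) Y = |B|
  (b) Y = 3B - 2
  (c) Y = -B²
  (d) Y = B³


Checking option (b) Y = 3B - 2:
  B = -1.162 -> Y = -5.485 ✓
  B = -0.158 -> Y = -2.475 ✓
  B = -3.066 -> Y = -11.197 ✓
All samples match this transformation.

(b) 3B - 2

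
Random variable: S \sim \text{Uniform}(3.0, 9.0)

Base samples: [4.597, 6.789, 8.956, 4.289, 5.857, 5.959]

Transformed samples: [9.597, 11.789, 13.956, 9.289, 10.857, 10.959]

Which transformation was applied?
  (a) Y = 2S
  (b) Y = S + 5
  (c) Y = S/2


Checking option (b) Y = S + 5:
  S = 4.597 -> Y = 9.597 ✓
  S = 6.789 -> Y = 11.789 ✓
  S = 8.956 -> Y = 13.956 ✓
All samples match this transformation.

(b) S + 5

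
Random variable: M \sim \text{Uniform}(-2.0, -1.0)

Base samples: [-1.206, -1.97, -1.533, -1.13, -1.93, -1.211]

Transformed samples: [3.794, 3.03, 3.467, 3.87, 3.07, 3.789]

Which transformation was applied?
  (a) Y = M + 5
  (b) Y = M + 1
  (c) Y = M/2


Checking option (a) Y = M + 5:
  M = -1.206 -> Y = 3.794 ✓
  M = -1.97 -> Y = 3.03 ✓
  M = -1.533 -> Y = 3.467 ✓
All samples match this transformation.

(a) M + 5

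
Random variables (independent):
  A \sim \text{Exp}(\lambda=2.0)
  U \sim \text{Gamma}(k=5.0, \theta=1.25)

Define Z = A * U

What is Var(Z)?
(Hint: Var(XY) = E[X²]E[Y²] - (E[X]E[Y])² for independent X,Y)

Var(XY) = E[X²]E[Y²] - (E[X]E[Y])²
E[A] = 0.5, Var(A) = 0.25
E[U] = 6.25, Var(U) = 7.8125
E[A²] = 0.25 + 0.5² = 0.5
E[U²] = 7.8125 + 6.25² = 46.875
Var(Z) = 0.5*46.875 - (0.5*6.25)²
= 23.4375 - 9.765625 = 13.671875

13.671875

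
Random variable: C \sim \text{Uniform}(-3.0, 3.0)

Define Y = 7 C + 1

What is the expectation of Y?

For Y = 7C + 1:
E[Y] = 7 * E[C] + 1
E[C] = (-3 + 3)/2 = 0
E[Y] = 7 * 0 + 1 = 1

1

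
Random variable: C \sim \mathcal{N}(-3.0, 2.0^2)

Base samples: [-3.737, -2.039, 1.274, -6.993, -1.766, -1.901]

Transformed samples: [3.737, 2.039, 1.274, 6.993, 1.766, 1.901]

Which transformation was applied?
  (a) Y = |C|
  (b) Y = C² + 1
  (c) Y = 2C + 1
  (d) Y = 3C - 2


Checking option (a) Y = |C|:
  C = -3.737 -> Y = 3.737 ✓
  C = -2.039 -> Y = 2.039 ✓
  C = 1.274 -> Y = 1.274 ✓
All samples match this transformation.

(a) |C|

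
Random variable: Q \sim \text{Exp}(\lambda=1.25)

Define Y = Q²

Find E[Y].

E[Q²] = Var(Q) + (E[Q])² = 0.64 + 0.64 = 1.28

1.28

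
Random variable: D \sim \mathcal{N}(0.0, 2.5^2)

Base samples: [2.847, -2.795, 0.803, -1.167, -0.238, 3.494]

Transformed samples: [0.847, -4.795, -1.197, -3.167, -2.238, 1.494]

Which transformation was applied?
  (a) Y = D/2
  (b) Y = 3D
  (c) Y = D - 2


Checking option (c) Y = D - 2:
  D = 2.847 -> Y = 0.847 ✓
  D = -2.795 -> Y = -4.795 ✓
  D = 0.803 -> Y = -1.197 ✓
All samples match this transformation.

(c) D - 2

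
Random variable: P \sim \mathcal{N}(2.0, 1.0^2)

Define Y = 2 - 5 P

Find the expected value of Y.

For Y = -5P + 2:
E[Y] = -5 * E[P] + 2
E[P] = 2.0 = 2
E[Y] = -5 * 2 + 2 = -8

-8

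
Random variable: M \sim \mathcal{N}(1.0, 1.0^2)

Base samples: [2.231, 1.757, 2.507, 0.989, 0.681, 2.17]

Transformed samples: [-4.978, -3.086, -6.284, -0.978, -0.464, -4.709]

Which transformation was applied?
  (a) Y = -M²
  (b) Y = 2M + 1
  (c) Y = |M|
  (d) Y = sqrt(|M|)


Checking option (a) Y = -M²:
  M = 2.231 -> Y = -4.978 ✓
  M = 1.757 -> Y = -3.086 ✓
  M = 2.507 -> Y = -6.284 ✓
All samples match this transformation.

(a) -M²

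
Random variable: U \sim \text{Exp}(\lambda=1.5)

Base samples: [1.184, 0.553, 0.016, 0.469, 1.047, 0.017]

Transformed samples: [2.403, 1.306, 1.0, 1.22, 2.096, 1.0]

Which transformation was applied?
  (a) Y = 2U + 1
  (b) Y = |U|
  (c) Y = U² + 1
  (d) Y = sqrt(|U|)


Checking option (c) Y = U² + 1:
  U = 1.184 -> Y = 2.403 ✓
  U = 0.553 -> Y = 1.306 ✓
  U = 0.016 -> Y = 1.0 ✓
All samples match this transformation.

(c) U² + 1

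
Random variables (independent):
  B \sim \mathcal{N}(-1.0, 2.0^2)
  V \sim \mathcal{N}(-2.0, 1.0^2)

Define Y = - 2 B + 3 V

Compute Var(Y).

For independent RVs: Var(aX + bY) = a²Var(X) + b²Var(Y)
Var(B) = 4
Var(V) = 1
Var(Y) = (-2)²*4 + 3²*1
= 4*4 + 9*1 = 25

25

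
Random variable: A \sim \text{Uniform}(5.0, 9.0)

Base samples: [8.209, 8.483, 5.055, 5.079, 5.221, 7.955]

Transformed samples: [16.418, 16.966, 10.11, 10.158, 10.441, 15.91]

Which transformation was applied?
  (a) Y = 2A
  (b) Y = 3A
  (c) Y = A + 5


Checking option (a) Y = 2A:
  A = 8.209 -> Y = 16.418 ✓
  A = 8.483 -> Y = 16.966 ✓
  A = 5.055 -> Y = 10.11 ✓
All samples match this transformation.

(a) 2A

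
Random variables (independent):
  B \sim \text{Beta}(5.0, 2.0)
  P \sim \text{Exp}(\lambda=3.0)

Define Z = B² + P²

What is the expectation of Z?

E[Z] = E[B²] + E[P²]
E[B²] = Var(B) + E[B]² = 0.025510204 + 0.51020408 = 0.53571429
E[P²] = Var(P) + E[P]² = 0.11111111 + 0.11111111 = 0.22222222
E[Z] = 0.53571429 + 0.22222222 = 0.75793651

0.75793651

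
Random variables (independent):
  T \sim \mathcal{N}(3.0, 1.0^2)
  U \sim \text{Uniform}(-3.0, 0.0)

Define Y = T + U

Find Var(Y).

For independent RVs: Var(aX + bY) = a²Var(X) + b²Var(Y)
Var(T) = 1
Var(U) = 0.75
Var(Y) = 1²*1 + 1²*0.75
= 1*1 + 1*0.75 = 1.75

1.75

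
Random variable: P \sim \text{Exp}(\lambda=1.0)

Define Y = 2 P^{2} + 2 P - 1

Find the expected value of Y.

E[Y] = 2*E[P²] + 2*E[P] - 1
E[P] = 1
E[P²] = Var(P) + (E[P])² = 1 + 1 = 2
E[Y] = 2*2 + 2*1 - 1 = 5

5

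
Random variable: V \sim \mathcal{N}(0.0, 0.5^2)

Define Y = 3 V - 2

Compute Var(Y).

For Y = aV + b: Var(Y) = a² * Var(V)
Var(V) = 0.5^2 = 0.25
Var(Y) = 3² * 0.25 = 9 * 0.25 = 2.25

2.25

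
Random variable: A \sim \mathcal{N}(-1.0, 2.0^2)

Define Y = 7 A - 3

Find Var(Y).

For Y = aA + b: Var(Y) = a² * Var(A)
Var(A) = 2.0^2 = 4
Var(Y) = 7² * 4 = 49 * 4 = 196

196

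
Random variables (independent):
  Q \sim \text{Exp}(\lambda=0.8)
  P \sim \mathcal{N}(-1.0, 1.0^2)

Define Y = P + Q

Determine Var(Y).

For independent RVs: Var(aX + bY) = a²Var(X) + b²Var(Y)
Var(Q) = 1.5625
Var(P) = 1
Var(Y) = 1²*1.5625 + 1²*1
= 1*1.5625 + 1*1 = 2.5625

2.5625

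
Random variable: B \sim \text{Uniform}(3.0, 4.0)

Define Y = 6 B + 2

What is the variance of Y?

For Y = aB + b: Var(Y) = a² * Var(B)
Var(B) = (4 - 3)^2/12 = 0.083333333
Var(Y) = 6² * 0.083333333 = 36 * 0.083333333 = 3

3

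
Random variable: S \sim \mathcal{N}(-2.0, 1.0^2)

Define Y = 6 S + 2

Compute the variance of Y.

For Y = aS + b: Var(Y) = a² * Var(S)
Var(S) = 1.0^2 = 1
Var(Y) = 6² * 1 = 36 * 1 = 36

36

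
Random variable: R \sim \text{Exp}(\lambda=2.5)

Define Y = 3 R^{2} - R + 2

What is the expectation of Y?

E[Y] = 3*E[R²] - 1*E[R] + 2
E[R] = 0.4
E[R²] = Var(R) + (E[R])² = 0.16 + 0.16 = 0.32
E[Y] = 3*0.32 - 1*0.4 + 2 = 2.56

2.56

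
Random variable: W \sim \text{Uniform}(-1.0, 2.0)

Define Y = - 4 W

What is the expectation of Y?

For Y = -4W:
E[Y] = -4 * E[W]
E[W] = (-1 + 2)/2 = 0.5
E[Y] = -4 * 0.5 = -2

-2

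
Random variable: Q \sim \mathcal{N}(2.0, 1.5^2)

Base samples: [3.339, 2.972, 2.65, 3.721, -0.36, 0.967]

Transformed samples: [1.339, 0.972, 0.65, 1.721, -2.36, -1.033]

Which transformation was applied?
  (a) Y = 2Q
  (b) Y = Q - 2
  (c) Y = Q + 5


Checking option (b) Y = Q - 2:
  Q = 3.339 -> Y = 1.339 ✓
  Q = 2.972 -> Y = 0.972 ✓
  Q = 2.65 -> Y = 0.65 ✓
All samples match this transformation.

(b) Q - 2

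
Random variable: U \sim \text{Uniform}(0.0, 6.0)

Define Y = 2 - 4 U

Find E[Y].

For Y = -4U + 2:
E[Y] = -4 * E[U] + 2
E[U] = (0 + 6)/2 = 3
E[Y] = -4 * 3 + 2 = -10

-10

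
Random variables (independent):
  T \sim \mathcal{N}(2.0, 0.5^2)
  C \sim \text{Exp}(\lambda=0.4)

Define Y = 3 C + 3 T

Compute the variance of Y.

For independent RVs: Var(aX + bY) = a²Var(X) + b²Var(Y)
Var(T) = 0.25
Var(C) = 6.25
Var(Y) = 3²*0.25 + 3²*6.25
= 9*0.25 + 9*6.25 = 58.5

58.5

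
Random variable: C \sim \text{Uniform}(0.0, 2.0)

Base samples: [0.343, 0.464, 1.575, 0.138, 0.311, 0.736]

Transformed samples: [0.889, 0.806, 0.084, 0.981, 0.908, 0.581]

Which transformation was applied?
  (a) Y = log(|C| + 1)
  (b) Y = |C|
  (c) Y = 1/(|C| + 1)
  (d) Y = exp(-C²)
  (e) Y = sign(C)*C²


Checking option (d) Y = exp(-C²):
  C = 0.343 -> Y = 0.889 ✓
  C = 0.464 -> Y = 0.806 ✓
  C = 1.575 -> Y = 0.084 ✓
All samples match this transformation.

(d) exp(-C²)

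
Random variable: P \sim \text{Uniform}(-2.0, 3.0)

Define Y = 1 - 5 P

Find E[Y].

For Y = -5P + 1:
E[Y] = -5 * E[P] + 1
E[P] = (-2 + 3)/2 = 0.5
E[Y] = -5 * 0.5 + 1 = -1.5

-1.5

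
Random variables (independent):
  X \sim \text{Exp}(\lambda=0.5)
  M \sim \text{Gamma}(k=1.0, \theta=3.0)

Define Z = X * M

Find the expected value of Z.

For independent RVs: E[XY] = E[X]*E[Y]
E[X] = 2
E[M] = 3
E[Z] = 2 * 3 = 6

6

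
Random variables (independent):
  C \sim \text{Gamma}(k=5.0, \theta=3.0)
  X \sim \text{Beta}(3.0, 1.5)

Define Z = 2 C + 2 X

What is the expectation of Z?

E[Z] = 2*E[C] + 2*E[X]
E[C] = 15
E[X] = 0.66666667
E[Z] = 2*15 + 2*0.66666667 = 31.333333

31.333333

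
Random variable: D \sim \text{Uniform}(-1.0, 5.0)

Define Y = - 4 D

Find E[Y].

For Y = -4D:
E[Y] = -4 * E[D]
E[D] = (-1 + 5)/2 = 2
E[Y] = -4 * 2 = -8

-8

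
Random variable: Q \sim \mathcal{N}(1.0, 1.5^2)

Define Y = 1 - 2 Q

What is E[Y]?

For Y = -2Q + 1:
E[Y] = -2 * E[Q] + 1
E[Q] = 1.0 = 1
E[Y] = -2 * 1 + 1 = -1

-1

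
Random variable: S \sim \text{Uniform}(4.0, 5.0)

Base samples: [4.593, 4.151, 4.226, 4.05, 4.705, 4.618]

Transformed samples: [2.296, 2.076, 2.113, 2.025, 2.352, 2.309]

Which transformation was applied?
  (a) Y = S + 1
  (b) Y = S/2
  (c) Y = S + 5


Checking option (b) Y = S/2:
  S = 4.593 -> Y = 2.296 ✓
  S = 4.151 -> Y = 2.076 ✓
  S = 4.226 -> Y = 2.113 ✓
All samples match this transformation.

(b) S/2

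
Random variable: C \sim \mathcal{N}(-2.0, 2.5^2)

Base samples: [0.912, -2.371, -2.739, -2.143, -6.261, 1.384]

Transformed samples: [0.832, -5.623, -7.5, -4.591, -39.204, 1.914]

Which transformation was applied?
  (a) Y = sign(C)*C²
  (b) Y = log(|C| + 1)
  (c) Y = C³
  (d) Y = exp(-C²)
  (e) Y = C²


Checking option (a) Y = sign(C)*C²:
  C = 0.912 -> Y = 0.832 ✓
  C = -2.371 -> Y = -5.623 ✓
  C = -2.739 -> Y = -7.5 ✓
All samples match this transformation.

(a) sign(C)*C²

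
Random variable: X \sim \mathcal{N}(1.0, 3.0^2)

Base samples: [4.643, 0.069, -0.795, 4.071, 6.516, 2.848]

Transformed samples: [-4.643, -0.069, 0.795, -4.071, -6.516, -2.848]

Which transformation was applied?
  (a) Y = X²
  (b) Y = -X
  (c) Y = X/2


Checking option (b) Y = -X:
  X = 4.643 -> Y = -4.643 ✓
  X = 0.069 -> Y = -0.069 ✓
  X = -0.795 -> Y = 0.795 ✓
All samples match this transformation.

(b) -X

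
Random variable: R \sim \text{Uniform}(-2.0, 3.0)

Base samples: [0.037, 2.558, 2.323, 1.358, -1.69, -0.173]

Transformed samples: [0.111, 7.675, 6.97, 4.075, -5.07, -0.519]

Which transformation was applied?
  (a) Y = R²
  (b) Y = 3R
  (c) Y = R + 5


Checking option (b) Y = 3R:
  R = 0.037 -> Y = 0.111 ✓
  R = 2.558 -> Y = 7.675 ✓
  R = 2.323 -> Y = 6.97 ✓
All samples match this transformation.

(b) 3R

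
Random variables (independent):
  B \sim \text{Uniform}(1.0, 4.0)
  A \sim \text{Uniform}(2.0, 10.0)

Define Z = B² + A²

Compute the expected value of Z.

E[Z] = E[B²] + E[A²]
E[B²] = Var(B) + E[B]² = 0.75 + 6.25 = 7
E[A²] = Var(A) + E[A]² = 5.3333333 + 36 = 41.333333
E[Z] = 7 + 41.333333 = 48.333333

48.333333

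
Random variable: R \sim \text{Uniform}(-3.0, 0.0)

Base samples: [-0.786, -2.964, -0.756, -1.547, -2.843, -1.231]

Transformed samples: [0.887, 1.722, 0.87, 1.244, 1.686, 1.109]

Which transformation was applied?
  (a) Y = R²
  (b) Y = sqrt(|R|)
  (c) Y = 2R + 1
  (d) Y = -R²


Checking option (b) Y = sqrt(|R|):
  R = -0.786 -> Y = 0.887 ✓
  R = -2.964 -> Y = 1.722 ✓
  R = -0.756 -> Y = 0.87 ✓
All samples match this transformation.

(b) sqrt(|R|)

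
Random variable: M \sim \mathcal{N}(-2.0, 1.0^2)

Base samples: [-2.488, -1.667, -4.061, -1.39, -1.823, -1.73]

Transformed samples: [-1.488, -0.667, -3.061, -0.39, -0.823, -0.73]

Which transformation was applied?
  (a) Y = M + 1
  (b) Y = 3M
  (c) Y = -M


Checking option (a) Y = M + 1:
  M = -2.488 -> Y = -1.488 ✓
  M = -1.667 -> Y = -0.667 ✓
  M = -4.061 -> Y = -3.061 ✓
All samples match this transformation.

(a) M + 1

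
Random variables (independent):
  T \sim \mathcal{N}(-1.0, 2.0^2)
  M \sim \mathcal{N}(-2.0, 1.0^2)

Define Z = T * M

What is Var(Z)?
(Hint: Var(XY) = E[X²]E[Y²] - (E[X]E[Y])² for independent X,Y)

Var(XY) = E[X²]E[Y²] - (E[X]E[Y])²
E[T] = -1, Var(T) = 4
E[M] = -2, Var(M) = 1
E[T²] = 4 + (-1)² = 5
E[M²] = 1 + (-2)² = 5
Var(Z) = 5*5 - (-1*(-2))²
= 25 - 4 = 21

21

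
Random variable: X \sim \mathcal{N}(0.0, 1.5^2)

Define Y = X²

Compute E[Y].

Using E[X²] = Var(X) + (E[X])²:
E[X] = 0
Var(X) = 1.5^2 = 2.25
E[X²] = 2.25 + 0² = 2.25 + 0 = 2.25

2.25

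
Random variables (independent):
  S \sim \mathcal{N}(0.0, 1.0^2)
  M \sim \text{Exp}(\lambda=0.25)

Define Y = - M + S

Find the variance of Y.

For independent RVs: Var(aX + bY) = a²Var(X) + b²Var(Y)
Var(S) = 1
Var(M) = 16
Var(Y) = 1²*1 + (-1)²*16
= 1*1 + 1*16 = 17

17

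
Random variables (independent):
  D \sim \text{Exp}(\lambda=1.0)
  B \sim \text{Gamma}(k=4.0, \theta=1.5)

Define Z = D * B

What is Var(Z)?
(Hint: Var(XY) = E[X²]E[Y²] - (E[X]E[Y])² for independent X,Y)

Var(XY) = E[X²]E[Y²] - (E[X]E[Y])²
E[D] = 1, Var(D) = 1
E[B] = 6, Var(B) = 9
E[D²] = 1 + 1² = 2
E[B²] = 9 + 6² = 45
Var(Z) = 2*45 - (1*6)²
= 90 - 36 = 54

54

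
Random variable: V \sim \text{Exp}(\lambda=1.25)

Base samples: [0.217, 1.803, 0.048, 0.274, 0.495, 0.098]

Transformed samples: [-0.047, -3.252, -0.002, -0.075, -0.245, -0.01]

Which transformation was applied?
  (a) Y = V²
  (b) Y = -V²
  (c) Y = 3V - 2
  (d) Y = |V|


Checking option (b) Y = -V²:
  V = 0.217 -> Y = -0.047 ✓
  V = 1.803 -> Y = -3.252 ✓
  V = 0.048 -> Y = -0.002 ✓
All samples match this transformation.

(b) -V²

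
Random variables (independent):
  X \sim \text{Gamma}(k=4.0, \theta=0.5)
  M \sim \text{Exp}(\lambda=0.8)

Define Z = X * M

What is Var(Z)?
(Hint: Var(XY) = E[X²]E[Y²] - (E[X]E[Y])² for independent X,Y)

Var(XY) = E[X²]E[Y²] - (E[X]E[Y])²
E[X] = 2, Var(X) = 1
E[M] = 1.25, Var(M) = 1.5625
E[X²] = 1 + 2² = 5
E[M²] = 1.5625 + 1.25² = 3.125
Var(Z) = 5*3.125 - (2*1.25)²
= 15.625 - 6.25 = 9.375

9.375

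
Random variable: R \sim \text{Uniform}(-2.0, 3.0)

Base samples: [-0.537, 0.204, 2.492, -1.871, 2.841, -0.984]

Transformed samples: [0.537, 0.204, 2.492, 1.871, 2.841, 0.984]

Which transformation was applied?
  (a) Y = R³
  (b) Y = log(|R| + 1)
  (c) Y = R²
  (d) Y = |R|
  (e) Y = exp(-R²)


Checking option (d) Y = |R|:
  R = -0.537 -> Y = 0.537 ✓
  R = 0.204 -> Y = 0.204 ✓
  R = 2.492 -> Y = 2.492 ✓
All samples match this transformation.

(d) |R|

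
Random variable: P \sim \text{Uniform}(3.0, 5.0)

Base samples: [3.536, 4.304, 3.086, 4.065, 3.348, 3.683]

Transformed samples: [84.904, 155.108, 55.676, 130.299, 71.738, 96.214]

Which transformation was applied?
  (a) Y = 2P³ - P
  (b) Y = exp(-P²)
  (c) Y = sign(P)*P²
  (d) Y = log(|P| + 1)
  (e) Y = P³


Checking option (a) Y = 2P³ - P:
  P = 3.536 -> Y = 84.904 ✓
  P = 4.304 -> Y = 155.108 ✓
  P = 3.086 -> Y = 55.676 ✓
All samples match this transformation.

(a) 2P³ - P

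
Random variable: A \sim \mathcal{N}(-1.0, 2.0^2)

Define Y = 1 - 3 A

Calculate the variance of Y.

For Y = aA + b: Var(Y) = a² * Var(A)
Var(A) = 2.0^2 = 4
Var(Y) = (-3)² * 4 = 9 * 4 = 36

36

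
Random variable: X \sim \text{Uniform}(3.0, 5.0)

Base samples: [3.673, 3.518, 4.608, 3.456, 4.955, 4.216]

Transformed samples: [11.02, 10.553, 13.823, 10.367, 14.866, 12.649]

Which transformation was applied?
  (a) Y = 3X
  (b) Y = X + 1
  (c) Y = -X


Checking option (a) Y = 3X:
  X = 3.673 -> Y = 11.02 ✓
  X = 3.518 -> Y = 10.553 ✓
  X = 4.608 -> Y = 13.823 ✓
All samples match this transformation.

(a) 3X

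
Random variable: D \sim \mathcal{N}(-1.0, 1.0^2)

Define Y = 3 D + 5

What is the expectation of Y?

For Y = 3D + 5:
E[Y] = 3 * E[D] + 5
E[D] = -1.0 = -1
E[Y] = 3 * (-1) + 5 = 2

2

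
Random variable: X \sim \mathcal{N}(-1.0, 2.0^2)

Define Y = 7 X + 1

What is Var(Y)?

For Y = aX + b: Var(Y) = a² * Var(X)
Var(X) = 2.0^2 = 4
Var(Y) = 7² * 4 = 49 * 4 = 196

196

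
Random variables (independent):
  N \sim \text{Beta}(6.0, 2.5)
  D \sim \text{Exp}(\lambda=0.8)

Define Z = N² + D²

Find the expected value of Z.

E[Z] = E[N²] + E[D²]
E[N²] = Var(N) + E[N]² = 0.021853943 + 0.4982699 = 0.52012384
E[D²] = Var(D) + E[D]² = 1.5625 + 1.5625 = 3.125
E[Z] = 0.52012384 + 3.125 = 3.6451238

3.6451238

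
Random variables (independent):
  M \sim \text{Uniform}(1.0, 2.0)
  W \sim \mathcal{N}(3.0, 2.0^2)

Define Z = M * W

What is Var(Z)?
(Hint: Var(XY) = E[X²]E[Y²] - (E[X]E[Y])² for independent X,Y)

Var(XY) = E[X²]E[Y²] - (E[X]E[Y])²
E[M] = 1.5, Var(M) = 0.083333333
E[W] = 3, Var(W) = 4
E[M²] = 0.083333333 + 1.5² = 2.3333333
E[W²] = 4 + 3² = 13
Var(Z) = 2.3333333*13 - (1.5*3)²
= 30.333333 - 20.25 = 10.083333

10.083333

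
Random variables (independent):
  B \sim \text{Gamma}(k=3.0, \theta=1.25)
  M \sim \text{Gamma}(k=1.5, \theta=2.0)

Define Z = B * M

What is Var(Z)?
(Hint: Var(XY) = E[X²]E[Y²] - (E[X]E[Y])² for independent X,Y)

Var(XY) = E[X²]E[Y²] - (E[X]E[Y])²
E[B] = 3.75, Var(B) = 4.6875
E[M] = 3, Var(M) = 6
E[B²] = 4.6875 + 3.75² = 18.75
E[M²] = 6 + 3² = 15
Var(Z) = 18.75*15 - (3.75*3)²
= 281.25 - 126.5625 = 154.6875

154.6875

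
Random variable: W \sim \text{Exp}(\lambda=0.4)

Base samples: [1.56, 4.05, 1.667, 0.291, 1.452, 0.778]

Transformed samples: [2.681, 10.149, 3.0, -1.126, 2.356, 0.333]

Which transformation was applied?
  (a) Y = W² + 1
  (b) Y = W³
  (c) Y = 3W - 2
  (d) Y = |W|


Checking option (c) Y = 3W - 2:
  W = 1.56 -> Y = 2.681 ✓
  W = 4.05 -> Y = 10.149 ✓
  W = 1.667 -> Y = 3.0 ✓
All samples match this transformation.

(c) 3W - 2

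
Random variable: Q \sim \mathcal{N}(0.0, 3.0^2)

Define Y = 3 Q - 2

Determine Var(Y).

For Y = aQ + b: Var(Y) = a² * Var(Q)
Var(Q) = 3.0^2 = 9
Var(Y) = 3² * 9 = 9 * 9 = 81

81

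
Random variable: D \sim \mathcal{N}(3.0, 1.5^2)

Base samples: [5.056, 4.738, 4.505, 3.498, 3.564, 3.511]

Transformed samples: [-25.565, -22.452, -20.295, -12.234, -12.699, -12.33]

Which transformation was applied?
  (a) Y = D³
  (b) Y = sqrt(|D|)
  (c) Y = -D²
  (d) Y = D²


Checking option (c) Y = -D²:
  D = 5.056 -> Y = -25.565 ✓
  D = 4.738 -> Y = -22.452 ✓
  D = 4.505 -> Y = -20.295 ✓
All samples match this transformation.

(c) -D²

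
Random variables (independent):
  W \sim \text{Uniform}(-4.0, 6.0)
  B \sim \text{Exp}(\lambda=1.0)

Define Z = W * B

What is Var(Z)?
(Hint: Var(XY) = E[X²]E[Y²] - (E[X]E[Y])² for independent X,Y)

Var(XY) = E[X²]E[Y²] - (E[X]E[Y])²
E[W] = 1, Var(W) = 8.3333333
E[B] = 1, Var(B) = 1
E[W²] = 8.3333333 + 1² = 9.3333333
E[B²] = 1 + 1² = 2
Var(Z) = 9.3333333*2 - (1*1)²
= 18.666667 - 1 = 17.666667

17.666667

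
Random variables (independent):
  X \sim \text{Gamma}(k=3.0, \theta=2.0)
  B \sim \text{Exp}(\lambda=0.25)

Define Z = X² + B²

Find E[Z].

E[Z] = E[X²] + E[B²]
E[X²] = Var(X) + E[X]² = 12 + 36 = 48
E[B²] = Var(B) + E[B]² = 16 + 16 = 32
E[Z] = 48 + 32 = 80

80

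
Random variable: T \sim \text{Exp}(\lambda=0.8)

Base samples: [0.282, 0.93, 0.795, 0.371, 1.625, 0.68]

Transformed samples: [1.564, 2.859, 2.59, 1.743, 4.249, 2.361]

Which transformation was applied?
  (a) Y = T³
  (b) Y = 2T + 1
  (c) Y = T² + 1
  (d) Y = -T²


Checking option (b) Y = 2T + 1:
  T = 0.282 -> Y = 1.564 ✓
  T = 0.93 -> Y = 2.859 ✓
  T = 0.795 -> Y = 2.59 ✓
All samples match this transformation.

(b) 2T + 1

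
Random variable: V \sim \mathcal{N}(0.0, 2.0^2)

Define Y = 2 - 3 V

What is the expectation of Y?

For Y = -3V + 2:
E[Y] = -3 * E[V] + 2
E[V] = 0.0 = 0
E[Y] = -3 * 0 + 2 = 2

2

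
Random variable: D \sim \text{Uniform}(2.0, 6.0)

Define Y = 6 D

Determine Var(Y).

For Y = aD + b: Var(Y) = a² * Var(D)
Var(D) = (6 - 2)^2/12 = 1.3333333
Var(Y) = 6² * 1.3333333 = 36 * 1.3333333 = 48

48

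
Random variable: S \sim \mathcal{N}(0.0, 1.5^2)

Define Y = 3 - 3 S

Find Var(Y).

For Y = aS + b: Var(Y) = a² * Var(S)
Var(S) = 1.5^2 = 2.25
Var(Y) = (-3)² * 2.25 = 9 * 2.25 = 20.25

20.25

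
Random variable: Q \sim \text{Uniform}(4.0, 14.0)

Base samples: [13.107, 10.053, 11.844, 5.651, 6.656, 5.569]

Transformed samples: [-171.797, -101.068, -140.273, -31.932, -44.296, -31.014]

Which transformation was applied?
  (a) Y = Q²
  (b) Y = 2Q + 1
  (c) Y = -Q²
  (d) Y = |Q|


Checking option (c) Y = -Q²:
  Q = 13.107 -> Y = -171.797 ✓
  Q = 10.053 -> Y = -101.068 ✓
  Q = 11.844 -> Y = -140.273 ✓
All samples match this transformation.

(c) -Q²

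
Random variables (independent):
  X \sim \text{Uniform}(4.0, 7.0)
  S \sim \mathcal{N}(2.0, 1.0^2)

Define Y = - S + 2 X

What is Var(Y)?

For independent RVs: Var(aX + bY) = a²Var(X) + b²Var(Y)
Var(X) = 0.75
Var(S) = 1
Var(Y) = 2²*0.75 + (-1)²*1
= 4*0.75 + 1*1 = 4

4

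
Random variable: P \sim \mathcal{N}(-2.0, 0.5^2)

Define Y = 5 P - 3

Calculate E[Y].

For Y = 5P - 3:
E[Y] = 5 * E[P] - 3
E[P] = -2.0 = -2
E[Y] = 5 * (-2) - 3 = -13

-13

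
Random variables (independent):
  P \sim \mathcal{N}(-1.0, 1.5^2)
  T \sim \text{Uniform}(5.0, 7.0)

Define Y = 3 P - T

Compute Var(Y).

For independent RVs: Var(aX + bY) = a²Var(X) + b²Var(Y)
Var(P) = 2.25
Var(T) = 0.33333333
Var(Y) = 3²*2.25 + (-1)²*0.33333333
= 9*2.25 + 1*0.33333333 = 20.583333

20.583333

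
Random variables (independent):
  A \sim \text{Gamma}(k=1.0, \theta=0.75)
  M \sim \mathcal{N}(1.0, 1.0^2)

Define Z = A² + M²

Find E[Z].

E[Z] = E[A²] + E[M²]
E[A²] = Var(A) + E[A]² = 0.5625 + 0.5625 = 1.125
E[M²] = Var(M) + E[M]² = 1 + 1 = 2
E[Z] = 1.125 + 2 = 3.125

3.125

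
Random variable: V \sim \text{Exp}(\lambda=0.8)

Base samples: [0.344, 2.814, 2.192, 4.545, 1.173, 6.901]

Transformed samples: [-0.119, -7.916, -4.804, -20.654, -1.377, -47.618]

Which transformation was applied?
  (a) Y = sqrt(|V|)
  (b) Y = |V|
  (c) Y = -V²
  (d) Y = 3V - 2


Checking option (c) Y = -V²:
  V = 0.344 -> Y = -0.119 ✓
  V = 2.814 -> Y = -7.916 ✓
  V = 2.192 -> Y = -4.804 ✓
All samples match this transformation.

(c) -V²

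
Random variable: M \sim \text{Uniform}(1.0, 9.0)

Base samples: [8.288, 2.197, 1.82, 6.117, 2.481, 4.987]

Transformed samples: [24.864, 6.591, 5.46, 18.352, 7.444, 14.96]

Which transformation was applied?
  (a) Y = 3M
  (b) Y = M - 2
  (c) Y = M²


Checking option (a) Y = 3M:
  M = 8.288 -> Y = 24.864 ✓
  M = 2.197 -> Y = 6.591 ✓
  M = 1.82 -> Y = 5.46 ✓
All samples match this transformation.

(a) 3M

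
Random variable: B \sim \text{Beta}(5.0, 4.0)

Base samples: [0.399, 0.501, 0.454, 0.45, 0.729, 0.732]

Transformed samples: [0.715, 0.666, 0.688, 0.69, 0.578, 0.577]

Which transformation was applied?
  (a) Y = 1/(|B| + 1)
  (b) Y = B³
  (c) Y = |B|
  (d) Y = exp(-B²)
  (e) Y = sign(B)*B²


Checking option (a) Y = 1/(|B| + 1):
  B = 0.399 -> Y = 0.715 ✓
  B = 0.501 -> Y = 0.666 ✓
  B = 0.454 -> Y = 0.688 ✓
All samples match this transformation.

(a) 1/(|B| + 1)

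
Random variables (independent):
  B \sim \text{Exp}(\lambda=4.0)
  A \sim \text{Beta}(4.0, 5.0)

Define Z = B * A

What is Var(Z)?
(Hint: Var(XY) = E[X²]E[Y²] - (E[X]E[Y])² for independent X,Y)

Var(XY) = E[X²]E[Y²] - (E[X]E[Y])²
E[B] = 0.25, Var(B) = 0.0625
E[A] = 0.44444444, Var(A) = 0.024691358
E[B²] = 0.0625 + 0.25² = 0.125
E[A²] = 0.024691358 + 0.44444444² = 0.22222222
Var(Z) = 0.125*0.22222222 - (0.25*0.44444444)²
= 0.027777778 - 0.012345679 = 0.015432099

0.015432099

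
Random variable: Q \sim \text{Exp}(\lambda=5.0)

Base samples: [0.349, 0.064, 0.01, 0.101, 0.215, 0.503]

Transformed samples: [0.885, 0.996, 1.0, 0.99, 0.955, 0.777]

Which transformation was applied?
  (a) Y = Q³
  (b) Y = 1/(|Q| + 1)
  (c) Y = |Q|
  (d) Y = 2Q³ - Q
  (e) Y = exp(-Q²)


Checking option (e) Y = exp(-Q²):
  Q = 0.349 -> Y = 0.885 ✓
  Q = 0.064 -> Y = 0.996 ✓
  Q = 0.01 -> Y = 1.0 ✓
All samples match this transformation.

(e) exp(-Q²)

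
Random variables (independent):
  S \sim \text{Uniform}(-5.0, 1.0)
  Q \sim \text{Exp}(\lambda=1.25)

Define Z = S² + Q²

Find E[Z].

E[Z] = E[S²] + E[Q²]
E[S²] = Var(S) + E[S]² = 3 + 4 = 7
E[Q²] = Var(Q) + E[Q]² = 0.64 + 0.64 = 1.28
E[Z] = 7 + 1.28 = 8.28

8.28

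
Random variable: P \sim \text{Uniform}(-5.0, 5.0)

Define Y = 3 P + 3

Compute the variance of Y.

For Y = aP + b: Var(Y) = a² * Var(P)
Var(P) = (5 + 5)^2/12 = 8.3333333
Var(Y) = 3² * 8.3333333 = 9 * 8.3333333 = 75

75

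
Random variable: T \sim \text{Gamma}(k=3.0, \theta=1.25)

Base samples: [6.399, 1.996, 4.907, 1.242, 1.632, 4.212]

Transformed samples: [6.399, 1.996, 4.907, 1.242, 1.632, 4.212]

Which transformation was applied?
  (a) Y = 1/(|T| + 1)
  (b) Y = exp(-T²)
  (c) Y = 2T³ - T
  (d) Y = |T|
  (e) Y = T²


Checking option (d) Y = |T|:
  T = 6.399 -> Y = 6.399 ✓
  T = 1.996 -> Y = 1.996 ✓
  T = 4.907 -> Y = 4.907 ✓
All samples match this transformation.

(d) |T|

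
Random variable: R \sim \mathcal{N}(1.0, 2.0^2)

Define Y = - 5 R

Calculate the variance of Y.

For Y = aR + b: Var(Y) = a² * Var(R)
Var(R) = 2.0^2 = 4
Var(Y) = (-5)² * 4 = 25 * 4 = 100

100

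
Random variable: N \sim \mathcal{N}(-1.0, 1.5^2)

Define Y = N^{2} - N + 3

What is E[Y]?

E[Y] = 1*E[N²] - 1*E[N] + 3
E[N] = -1
E[N²] = Var(N) + (E[N])² = 2.25 + 1 = 3.25
E[Y] = 1*3.25 - 1*(-1) + 3 = 7.25

7.25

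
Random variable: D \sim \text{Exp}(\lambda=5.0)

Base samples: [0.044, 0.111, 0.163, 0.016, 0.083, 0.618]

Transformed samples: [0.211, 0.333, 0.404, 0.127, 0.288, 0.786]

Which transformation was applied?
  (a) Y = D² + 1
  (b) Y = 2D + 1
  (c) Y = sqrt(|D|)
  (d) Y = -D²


Checking option (c) Y = sqrt(|D|):
  D = 0.044 -> Y = 0.211 ✓
  D = 0.111 -> Y = 0.333 ✓
  D = 0.163 -> Y = 0.404 ✓
All samples match this transformation.

(c) sqrt(|D|)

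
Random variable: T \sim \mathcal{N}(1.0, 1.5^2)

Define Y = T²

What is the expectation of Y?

Using E[X²] = Var(X) + (E[X])²:
E[T] = 1
Var(T) = 1.5^2 = 2.25
E[T²] = 2.25 + 1² = 2.25 + 1 = 3.25

3.25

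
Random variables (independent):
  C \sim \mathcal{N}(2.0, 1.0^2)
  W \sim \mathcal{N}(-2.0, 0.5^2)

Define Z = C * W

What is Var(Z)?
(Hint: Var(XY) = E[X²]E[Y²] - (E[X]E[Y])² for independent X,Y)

Var(XY) = E[X²]E[Y²] - (E[X]E[Y])²
E[C] = 2, Var(C) = 1
E[W] = -2, Var(W) = 0.25
E[C²] = 1 + 2² = 5
E[W²] = 0.25 + (-2)² = 4.25
Var(Z) = 5*4.25 - (2*(-2))²
= 21.25 - 16 = 5.25

5.25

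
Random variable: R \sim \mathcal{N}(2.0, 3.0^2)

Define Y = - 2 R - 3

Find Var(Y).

For Y = aR + b: Var(Y) = a² * Var(R)
Var(R) = 3.0^2 = 9
Var(Y) = (-2)² * 9 = 4 * 9 = 36

36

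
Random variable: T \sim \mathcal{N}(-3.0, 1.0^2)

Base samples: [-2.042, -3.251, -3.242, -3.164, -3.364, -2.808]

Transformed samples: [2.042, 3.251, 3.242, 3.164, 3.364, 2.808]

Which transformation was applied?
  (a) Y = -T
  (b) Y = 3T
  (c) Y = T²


Checking option (a) Y = -T:
  T = -2.042 -> Y = 2.042 ✓
  T = -3.251 -> Y = 3.251 ✓
  T = -3.242 -> Y = 3.242 ✓
All samples match this transformation.

(a) -T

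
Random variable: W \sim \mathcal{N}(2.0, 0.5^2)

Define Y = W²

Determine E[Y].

Using E[X²] = Var(X) + (E[X])²:
E[W] = 2
Var(W) = 0.5^2 = 0.25
E[W²] = 0.25 + 2² = 0.25 + 4 = 4.25

4.25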